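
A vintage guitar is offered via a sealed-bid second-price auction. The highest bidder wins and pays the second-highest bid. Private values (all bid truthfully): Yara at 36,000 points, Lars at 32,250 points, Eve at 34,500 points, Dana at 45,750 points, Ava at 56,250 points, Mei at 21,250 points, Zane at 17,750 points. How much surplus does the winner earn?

Bids in descending order: Ava 56,250 points; Dana 45,750 points; Yara 36,000 points; Eve 34,500 points; Lars 32,250 points; Mei 21,250 points; Zane 17,750 points.
Ava wins with the top bid and pays the second-highest, 45,750 points.
Surplus = 56,250 points − 45,750 points = 10,500 points.

Surplus = 10,500 points.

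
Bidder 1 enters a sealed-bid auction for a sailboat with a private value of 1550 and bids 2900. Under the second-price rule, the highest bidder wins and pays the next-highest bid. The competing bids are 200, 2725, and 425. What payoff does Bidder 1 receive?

The bidder's payoff: -1175.

Highest competing bid: 2725.
Bidder 1's bid 2900 is the highest overall, so Bidder 1 wins and pays the second-highest bid, 2725.
Payoff = value − price = 1550 − 2725 = -1175.
Overbidding won the item at a price above value — truthful bidding would have avoided this loss.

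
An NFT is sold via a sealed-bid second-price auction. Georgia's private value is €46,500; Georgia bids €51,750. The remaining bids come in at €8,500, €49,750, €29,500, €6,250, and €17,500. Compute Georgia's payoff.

-€3,250

Highest competing bid: €49,750.
Georgia's bid €51,750 is the highest overall, so Georgia wins and pays the second-highest bid, €49,750.
Payoff = value − price = €46,500 − €49,750 = -€3,250.
Overbidding won the item at a price above value — truthful bidding would have avoided this loss.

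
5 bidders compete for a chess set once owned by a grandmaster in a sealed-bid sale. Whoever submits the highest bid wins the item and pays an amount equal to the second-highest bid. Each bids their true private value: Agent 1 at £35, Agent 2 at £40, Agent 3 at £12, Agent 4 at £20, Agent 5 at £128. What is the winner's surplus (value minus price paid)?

Ranking the bids: Agent 5 £128 > Agent 2 £40 > Agent 1 £35 > Agent 4 £20 > Agent 3 £12.
Agent 5 wins with the top bid and pays the second-highest, £40.
Surplus = £128 − £40 = £88.

Winner's surplus: £88.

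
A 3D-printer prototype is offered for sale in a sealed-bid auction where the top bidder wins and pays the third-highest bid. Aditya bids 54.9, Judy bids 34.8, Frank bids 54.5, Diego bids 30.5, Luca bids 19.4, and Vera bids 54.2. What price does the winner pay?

Price paid: 54.2.

Ranking the bids: Aditya 54.9 > Frank 54.5 > Vera 54.2 > Judy 34.8 > Diego 30.5 > Luca 19.4.
Aditya is the highest bidder, so Aditya wins.
Under the third-price rule, the price is the third-highest bid: 54.2.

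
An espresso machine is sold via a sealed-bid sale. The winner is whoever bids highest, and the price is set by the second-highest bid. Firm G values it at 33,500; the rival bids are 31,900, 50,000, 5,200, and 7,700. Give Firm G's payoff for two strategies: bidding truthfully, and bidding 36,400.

(a) 0  (b) 0

The highest competing bid is 50,000.
Bidding truthfully at 33,500: the top bid is 50,000 (a rival), so Firm G loses. Payoff = 0.
Bidding 36,400: the top bid is 50,000 (a rival), so Firm G loses. Payoff = 0.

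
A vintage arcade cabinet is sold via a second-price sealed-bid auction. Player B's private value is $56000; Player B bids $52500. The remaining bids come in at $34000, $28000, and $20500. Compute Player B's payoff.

Highest competing bid: $34000.
Player B's bid $52500 is the highest overall, so Player B wins and pays the second-highest bid, $34000.
Payoff = value − price = $56000 − $34000 = $22000.

Payoff = $22000.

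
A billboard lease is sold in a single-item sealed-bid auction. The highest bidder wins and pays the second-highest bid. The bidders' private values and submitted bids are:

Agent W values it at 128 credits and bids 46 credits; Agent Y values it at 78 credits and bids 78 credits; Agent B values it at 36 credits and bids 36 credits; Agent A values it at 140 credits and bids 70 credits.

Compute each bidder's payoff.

Ordered from highest: Agent Y 78 credits > Agent A 70 credits > Agent W 46 credits > Agent B 36 credits.
Agent Y has the top bid and wins; the price is the second-highest bid, 70 credits.
Agent Y's payoff = 78 credits − 70 credits = 8 credits. All other bidders lose, so their payoff is 0.

Payoffs: Agent W 0 credits, Agent Y 8 credits, Agent B 0 credits, Agent A 0 credits.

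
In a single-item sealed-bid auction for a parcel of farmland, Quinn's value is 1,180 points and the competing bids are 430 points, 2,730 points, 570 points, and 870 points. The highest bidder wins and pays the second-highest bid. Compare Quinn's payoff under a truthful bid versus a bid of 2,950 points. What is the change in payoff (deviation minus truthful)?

The highest competing bid is 2,730 points.
Bidding truthfully at 1,180 points: the top bid is 2,730 points (a rival), so Quinn loses. Payoff = 0 points.
Bidding 2,950 points: Quinn has the top bid, wins, and pays the second-highest bid 2,730 points. Payoff = 1,180 points − 2,730 points = -1,550 points.
Change = -1,550 points − 0 points = -1,550 points.

Payoff change: -1,550 points.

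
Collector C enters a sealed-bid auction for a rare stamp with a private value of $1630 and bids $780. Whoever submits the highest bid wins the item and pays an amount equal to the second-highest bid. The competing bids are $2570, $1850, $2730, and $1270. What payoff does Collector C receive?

$0

Highest competing bid: $2730.
Collector C's bid $780 is not the highest, so Collector C loses, pays nothing, and earns zero payoff.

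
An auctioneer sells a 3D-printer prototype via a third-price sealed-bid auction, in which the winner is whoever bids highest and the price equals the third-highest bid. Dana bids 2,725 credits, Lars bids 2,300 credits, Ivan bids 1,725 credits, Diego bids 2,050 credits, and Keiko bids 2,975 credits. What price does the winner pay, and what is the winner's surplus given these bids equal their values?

Bids in descending order: Keiko 2,975 credits; Dana 2,725 credits; Lars 2,300 credits; Diego 2,050 credits; Ivan 1,725 credits.
Keiko is the highest bidder, so Keiko wins.
Under the third-price rule, the price is the third-highest bid: 2,300 credits.
Surplus = 2,975 credits − 2,300 credits = 675 credits.

The winner pays 2,300 credits for a surplus of 675 credits.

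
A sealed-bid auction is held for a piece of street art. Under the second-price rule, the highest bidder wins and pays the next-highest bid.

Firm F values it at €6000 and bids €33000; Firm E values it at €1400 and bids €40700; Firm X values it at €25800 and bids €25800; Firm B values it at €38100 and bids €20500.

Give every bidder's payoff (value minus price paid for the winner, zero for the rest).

Ordered from highest: Firm E €40700, then Firm F €33000, then Firm X €25800, then Firm B €20500.
Firm E has the top bid and wins; the price is the second-highest bid, €33000.
Firm E's payoff = €1400 − €33000 = -€31600. All other bidders lose, so their payoff is 0.

Payoffs: Firm F €0, Firm E -€31600, Firm X €0, Firm B €0.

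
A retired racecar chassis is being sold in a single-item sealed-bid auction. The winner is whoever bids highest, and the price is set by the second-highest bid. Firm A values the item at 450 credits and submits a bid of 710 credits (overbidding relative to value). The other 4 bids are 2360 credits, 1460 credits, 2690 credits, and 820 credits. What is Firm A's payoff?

Highest competing bid: 2690 credits.
Firm A's bid 710 credits is not the highest, so Firm A loses, pays nothing, and earns zero payoff.

Payoff = 0 credits.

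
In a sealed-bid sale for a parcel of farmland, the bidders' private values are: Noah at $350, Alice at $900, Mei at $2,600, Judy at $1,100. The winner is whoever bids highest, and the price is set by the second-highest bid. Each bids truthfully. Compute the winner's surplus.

Winner's surplus: $1,500.

Bids in descending order: Mei $2,600, then Judy $1,100, then Alice $900, then Noah $350.
Mei wins with the top bid and pays the second-highest, $1,100.
Surplus = $2,600 − $1,100 = $1,500.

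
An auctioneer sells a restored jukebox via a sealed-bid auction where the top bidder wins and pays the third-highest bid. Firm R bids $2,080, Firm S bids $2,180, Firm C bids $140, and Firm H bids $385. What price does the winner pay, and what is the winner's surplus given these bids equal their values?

The winner pays $385 for a surplus of $1,795.

Ranking the bids: Firm S $2,180; Firm R $2,080; Firm H $385; Firm C $140.
Firm S is the highest bidder, so Firm S wins.
Under the third-price rule, the price is the third-highest bid: $385.
Surplus = $2,180 − $385 = $1,795.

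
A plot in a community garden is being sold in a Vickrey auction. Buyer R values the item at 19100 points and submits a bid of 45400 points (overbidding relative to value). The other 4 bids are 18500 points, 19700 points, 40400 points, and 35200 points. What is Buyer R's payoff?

Highest competing bid: 40400 points.
Buyer R's bid 45400 points is the highest overall, so Buyer R wins and pays the second-highest bid, 40400 points.
Payoff = value − price = 19100 points − 40400 points = -21300 points.
Overbidding won the item at a price above value — truthful bidding would have avoided this loss.

Buyer R's payoff: -21300 points.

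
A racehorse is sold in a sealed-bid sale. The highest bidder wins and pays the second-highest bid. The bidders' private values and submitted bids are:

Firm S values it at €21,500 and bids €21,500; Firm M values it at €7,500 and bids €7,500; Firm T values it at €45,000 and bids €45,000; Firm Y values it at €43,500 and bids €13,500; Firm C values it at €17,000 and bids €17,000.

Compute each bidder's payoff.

Firm S €0, Firm M €0, Firm T €23,500, Firm Y €0, Firm C €0.

Sorted high to low: Firm T €45,000; Firm S €21,500; Firm C €17,000; Firm Y €13,500; Firm M €7,500.
Firm T has the top bid and wins; the price is the second-highest bid, €21,500.
Firm T's payoff = €45,000 − €21,500 = €23,500. All other bidders lose, so their payoff is 0.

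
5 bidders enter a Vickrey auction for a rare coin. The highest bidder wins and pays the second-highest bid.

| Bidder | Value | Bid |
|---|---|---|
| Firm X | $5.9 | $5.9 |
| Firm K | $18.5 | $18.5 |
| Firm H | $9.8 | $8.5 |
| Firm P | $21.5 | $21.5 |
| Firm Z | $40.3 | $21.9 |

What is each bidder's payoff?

Ordered from highest: Firm Z $21.9 > Firm P $21.5 > Firm K $18.5 > Firm H $8.5 > Firm X $5.9.
Firm Z has the top bid and wins; the price is the second-highest bid, $21.5.
Firm Z's payoff = $40.3 − $21.5 = $18.8. All other bidders lose, so their payoff is 0.

Firm X $0.0, Firm K $0.0, Firm H $0.0, Firm P $0.0, Firm Z $18.8.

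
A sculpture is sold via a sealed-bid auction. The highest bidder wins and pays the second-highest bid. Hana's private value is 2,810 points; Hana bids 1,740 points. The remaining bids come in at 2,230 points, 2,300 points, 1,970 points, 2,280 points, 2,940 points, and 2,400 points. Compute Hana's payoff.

Payoff = 0 points.

Highest competing bid: 2,940 points.
Hana's bid 1,740 points is not the highest, so Hana loses, pays nothing, and earns zero payoff.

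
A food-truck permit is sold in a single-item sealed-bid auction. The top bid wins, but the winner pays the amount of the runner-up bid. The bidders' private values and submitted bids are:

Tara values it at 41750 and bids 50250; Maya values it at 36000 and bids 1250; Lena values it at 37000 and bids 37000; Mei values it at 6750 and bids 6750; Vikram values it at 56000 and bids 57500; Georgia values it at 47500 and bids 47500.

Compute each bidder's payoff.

Tara 0, Maya 0, Lena 0, Mei 0, Vikram 5750, Georgia 0.

Bids in descending order: Vikram 57500 > Tara 50250 > Georgia 47500 > Lena 37000 > Mei 6750 > Maya 1250.
Vikram has the top bid and wins; the price is the second-highest bid, 50250.
Vikram's payoff = 56000 − 50250 = 5750. All other bidders lose, so their payoff is 0.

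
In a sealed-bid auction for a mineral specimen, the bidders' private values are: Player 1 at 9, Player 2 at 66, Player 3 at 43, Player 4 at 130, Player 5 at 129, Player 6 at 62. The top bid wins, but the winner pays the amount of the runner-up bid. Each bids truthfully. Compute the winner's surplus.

Ordered from highest: Player 4 130, then Player 5 129, then Player 2 66, then Player 6 62, then Player 3 43, then Player 1 9.
Player 4 wins with the top bid and pays the second-highest, 129.
Surplus = 130 − 129 = 1.

1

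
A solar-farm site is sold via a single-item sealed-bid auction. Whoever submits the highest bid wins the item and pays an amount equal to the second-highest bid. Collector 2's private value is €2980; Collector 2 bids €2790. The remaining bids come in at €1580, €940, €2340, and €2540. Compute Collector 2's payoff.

The bidder's payoff: €440.

Highest competing bid: €2540.
Collector 2's bid €2790 is the highest overall, so Collector 2 wins and pays the second-highest bid, €2540.
Payoff = value − price = €2980 − €2540 = €440.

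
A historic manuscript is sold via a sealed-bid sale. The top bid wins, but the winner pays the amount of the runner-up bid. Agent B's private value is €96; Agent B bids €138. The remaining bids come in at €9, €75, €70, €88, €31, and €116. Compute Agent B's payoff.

-€20

Highest competing bid: €116.
Agent B's bid €138 is the highest overall, so Agent B wins and pays the second-highest bid, €116.
Payoff = value − price = €96 − €116 = -€20.
Overbidding won the item at a price above value — truthful bidding would have avoided this loss.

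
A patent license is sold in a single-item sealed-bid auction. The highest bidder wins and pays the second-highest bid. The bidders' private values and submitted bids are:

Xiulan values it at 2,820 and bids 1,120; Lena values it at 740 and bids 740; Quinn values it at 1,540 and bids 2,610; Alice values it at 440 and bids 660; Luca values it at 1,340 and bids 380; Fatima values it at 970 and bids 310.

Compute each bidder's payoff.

Ordered from highest: Quinn 2,610; Xiulan 1,120; Lena 740; Alice 660; Luca 380; Fatima 310.
Quinn has the top bid and wins; the price is the second-highest bid, 1,120.
Quinn's payoff = 1,540 − 1,120 = 420. All other bidders lose, so their payoff is 0.

Payoffs: Xiulan 0, Lena 0, Quinn 420, Alice 0, Luca 0, Fatima 0.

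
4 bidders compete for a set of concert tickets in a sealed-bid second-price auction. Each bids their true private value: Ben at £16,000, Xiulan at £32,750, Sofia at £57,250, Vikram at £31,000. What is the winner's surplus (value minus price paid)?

£24,500

Ordered from highest: Sofia £57,250 > Xiulan £32,750 > Vikram £31,000 > Ben £16,000.
Sofia wins with the top bid and pays the second-highest, £32,750.
Surplus = £57,250 − £32,750 = £24,500.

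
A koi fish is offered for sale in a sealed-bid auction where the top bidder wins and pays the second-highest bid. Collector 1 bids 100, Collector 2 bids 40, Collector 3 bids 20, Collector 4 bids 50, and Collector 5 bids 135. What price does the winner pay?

Sorted high to low: Collector 5 135; Collector 1 100; Collector 4 50; Collector 2 40; Collector 3 20.
Collector 5 is the highest bidder, so Collector 5 wins.
Under the second-price rule, the price is the second-highest bid: 100.

Price paid: 100.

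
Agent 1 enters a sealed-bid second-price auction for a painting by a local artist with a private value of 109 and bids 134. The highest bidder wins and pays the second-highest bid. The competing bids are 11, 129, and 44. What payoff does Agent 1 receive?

Highest competing bid: 129.
Agent 1's bid 134 is the highest overall, so Agent 1 wins and pays the second-highest bid, 129.
Payoff = value − price = 109 − 129 = -20.
Overbidding won the item at a price above value — truthful bidding would have avoided this loss.

The bidder's payoff: -20.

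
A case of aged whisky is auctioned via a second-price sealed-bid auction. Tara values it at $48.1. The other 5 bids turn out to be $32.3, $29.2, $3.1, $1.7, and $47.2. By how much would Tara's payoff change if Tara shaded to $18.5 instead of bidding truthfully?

-$0.9

The highest competing bid is $47.2.
Bidding truthfully at $48.1: Tara has the top bid, wins, and pays the second-highest bid $47.2. Payoff = $48.1 − $47.2 = $0.9.
Bidding $18.5: the top bid is $47.2 (a rival), so Tara loses. Payoff = $0.0.
Change = $0.0 − $0.9 = -$0.9.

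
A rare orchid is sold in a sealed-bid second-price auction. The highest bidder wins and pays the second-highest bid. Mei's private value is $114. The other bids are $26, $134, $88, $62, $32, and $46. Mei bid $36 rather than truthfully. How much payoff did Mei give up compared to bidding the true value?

Payoff forgone: $0.

The highest competing bid is $134.
Bidding truthfully at $114: the top bid is $134 (a rival), so Mei loses. Payoff = $0.
Bidding $36: the top bid is $134 (a rival), so Mei loses. Payoff = $0.
Regret = truthful payoff − actual payoff = $0 − $0 = $0.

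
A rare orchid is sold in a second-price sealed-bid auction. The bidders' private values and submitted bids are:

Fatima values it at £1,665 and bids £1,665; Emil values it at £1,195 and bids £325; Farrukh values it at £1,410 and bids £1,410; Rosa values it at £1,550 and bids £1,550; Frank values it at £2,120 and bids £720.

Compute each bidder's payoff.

Payoffs: Fatima £115, Emil £0, Farrukh £0, Rosa £0, Frank £0.

Ordered from highest: Fatima £1,665; Rosa £1,550; Farrukh £1,410; Frank £720; Emil £325.
Fatima has the top bid and wins; the price is the second-highest bid, £1,550.
Fatima's payoff = £1,665 − £1,550 = £115. All other bidders lose, so their payoff is 0.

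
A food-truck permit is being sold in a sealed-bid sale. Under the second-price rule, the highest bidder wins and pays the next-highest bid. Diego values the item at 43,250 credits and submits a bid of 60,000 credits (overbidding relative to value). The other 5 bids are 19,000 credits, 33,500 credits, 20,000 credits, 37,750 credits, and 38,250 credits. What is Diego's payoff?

5,000 credits

Highest competing bid: 38,250 credits.
Diego's bid 60,000 credits is the highest overall, so Diego wins and pays the second-highest bid, 38,250 credits.
Payoff = value − price = 43,250 credits − 38,250 credits = 5,000 credits.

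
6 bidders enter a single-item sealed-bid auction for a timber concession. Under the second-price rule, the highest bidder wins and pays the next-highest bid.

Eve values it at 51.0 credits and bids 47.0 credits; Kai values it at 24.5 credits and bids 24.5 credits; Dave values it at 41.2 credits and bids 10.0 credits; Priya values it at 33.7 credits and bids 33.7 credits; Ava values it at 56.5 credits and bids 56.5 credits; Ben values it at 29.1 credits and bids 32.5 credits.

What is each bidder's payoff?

Ordered from highest: Ava 56.5 credits; Eve 47.0 credits; Priya 33.7 credits; Ben 32.5 credits; Kai 24.5 credits; Dave 10.0 credits.
Ava has the top bid and wins; the price is the second-highest bid, 47.0 credits.
Ava's payoff = 56.5 credits − 47.0 credits = 9.5 credits. All other bidders lose, so their payoff is 0.

Eve 0.0 credits, Kai 0.0 credits, Dave 0.0 credits, Priya 0.0 credits, Ava 9.5 credits, Ben 0.0 credits.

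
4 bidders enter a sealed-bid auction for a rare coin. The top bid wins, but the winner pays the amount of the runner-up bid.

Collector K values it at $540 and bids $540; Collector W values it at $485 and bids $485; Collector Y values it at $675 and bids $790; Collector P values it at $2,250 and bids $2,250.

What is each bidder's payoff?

Collector K $0, Collector W $0, Collector Y $0, Collector P $1,460.

Ranking the bids: Collector P $2,250; Collector Y $790; Collector K $540; Collector W $485.
Collector P has the top bid and wins; the price is the second-highest bid, $790.
Collector P's payoff = $2,250 − $790 = $1,460. All other bidders lose, so their payoff is 0.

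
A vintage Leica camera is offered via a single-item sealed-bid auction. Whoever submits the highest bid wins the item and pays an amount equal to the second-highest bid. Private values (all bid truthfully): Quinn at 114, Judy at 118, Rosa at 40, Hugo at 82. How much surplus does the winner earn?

Bids in descending order: Judy 118; Quinn 114; Hugo 82; Rosa 40.
Judy wins with the top bid and pays the second-highest, 114.
Surplus = 118 − 114 = 4.

Winner's surplus: 4.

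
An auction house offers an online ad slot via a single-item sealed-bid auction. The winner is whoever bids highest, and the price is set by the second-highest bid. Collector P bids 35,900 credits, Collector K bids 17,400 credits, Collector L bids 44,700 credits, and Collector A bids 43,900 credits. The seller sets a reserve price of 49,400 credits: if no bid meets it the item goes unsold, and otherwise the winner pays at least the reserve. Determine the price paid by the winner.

unsold

Bids in descending order: Collector L 44,700 credits > Collector A 43,900 credits > Collector P 35,900 credits > Collector K 17,400 credits.
The top bid 44,700 credits is below the reserve 49,400 credits, so the item goes unsold and nothing is paid.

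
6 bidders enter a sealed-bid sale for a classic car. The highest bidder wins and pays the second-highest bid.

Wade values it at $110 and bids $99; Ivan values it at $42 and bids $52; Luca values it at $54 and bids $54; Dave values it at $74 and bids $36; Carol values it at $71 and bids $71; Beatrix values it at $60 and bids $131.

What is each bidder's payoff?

Payoffs: Wade $0, Ivan $0, Luca $0, Dave $0, Carol $0, Beatrix -$39.

Ordered from highest: Beatrix $131 > Wade $99 > Carol $71 > Luca $54 > Ivan $52 > Dave $36.
Beatrix has the top bid and wins; the price is the second-highest bid, $99.
Beatrix's payoff = $60 − $99 = -$39. All other bidders lose, so their payoff is 0.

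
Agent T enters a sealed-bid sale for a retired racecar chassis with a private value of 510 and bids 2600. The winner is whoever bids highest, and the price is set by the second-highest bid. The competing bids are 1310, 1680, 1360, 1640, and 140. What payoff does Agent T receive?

Highest competing bid: 1680.
Agent T's bid 2600 is the highest overall, so Agent T wins and pays the second-highest bid, 1680.
Payoff = value − price = 510 − 1680 = -1170.

-1170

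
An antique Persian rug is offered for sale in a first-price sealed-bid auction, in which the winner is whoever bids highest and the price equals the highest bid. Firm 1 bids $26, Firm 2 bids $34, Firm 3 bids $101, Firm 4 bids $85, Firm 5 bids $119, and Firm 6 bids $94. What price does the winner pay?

Bids in descending order: Firm 5 $119, then Firm 3 $101, then Firm 6 $94, then Firm 4 $85, then Firm 2 $34, then Firm 1 $26.
Firm 5 is the highest bidder, so Firm 5 wins.
Under the first-price rule, the price is the highest bid: $119.

$119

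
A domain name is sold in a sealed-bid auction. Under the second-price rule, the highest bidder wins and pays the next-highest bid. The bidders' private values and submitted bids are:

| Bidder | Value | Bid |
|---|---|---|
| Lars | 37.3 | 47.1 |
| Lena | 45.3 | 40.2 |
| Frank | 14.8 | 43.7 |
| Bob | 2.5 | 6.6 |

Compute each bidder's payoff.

Ordered from highest: Lars 47.1 > Frank 43.7 > Lena 40.2 > Bob 6.6.
Lars has the top bid and wins; the price is the second-highest bid, 43.7.
Lars's payoff = 37.3 − 43.7 = -6.4. All other bidders lose, so their payoff is 0.

Payoffs: Lars -6.4, Lena 0.0, Frank 0.0, Bob 0.0.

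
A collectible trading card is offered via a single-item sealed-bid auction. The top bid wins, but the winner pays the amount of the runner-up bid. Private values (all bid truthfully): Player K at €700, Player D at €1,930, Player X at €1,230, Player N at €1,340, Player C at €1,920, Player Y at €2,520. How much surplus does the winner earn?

Sorted high to low: Player Y €2,520; Player D €1,930; Player C €1,920; Player N €1,340; Player X €1,230; Player K €700.
Player Y wins with the top bid and pays the second-highest, €1,930.
Surplus = €2,520 − €1,930 = €590.

Surplus = €590.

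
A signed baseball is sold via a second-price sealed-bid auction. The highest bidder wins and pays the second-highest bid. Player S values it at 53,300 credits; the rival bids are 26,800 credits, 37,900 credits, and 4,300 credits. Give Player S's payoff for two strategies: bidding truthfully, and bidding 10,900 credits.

The highest competing bid is 37,900 credits.
Bidding truthfully at 53,300 credits: Player S has the top bid, wins, and pays the second-highest bid 37,900 credits. Payoff = 53,300 credits − 37,900 credits = 15,400 credits.
Bidding 10,900 credits: the top bid is 37,900 credits (a rival), so Player S loses. Payoff = 0 credits.
This is the dominant-strategy logic: truthful bidding weakly beats any alternative.

(a) 15,400 credits  (b) 0 credits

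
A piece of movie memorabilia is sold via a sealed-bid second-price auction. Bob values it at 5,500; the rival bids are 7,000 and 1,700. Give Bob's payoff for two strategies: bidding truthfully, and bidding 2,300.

The highest competing bid is 7,000.
Bidding truthfully at 5,500: the top bid is 7,000 (a rival), so Bob loses. Payoff = 0.
Bidding 2,300: the top bid is 7,000 (a rival), so Bob loses. Payoff = 0.

Truthful: 0; alternative: 0.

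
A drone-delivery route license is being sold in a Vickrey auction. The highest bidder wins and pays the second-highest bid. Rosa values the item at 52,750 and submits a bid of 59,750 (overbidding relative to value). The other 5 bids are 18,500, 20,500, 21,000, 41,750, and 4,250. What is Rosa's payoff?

Highest competing bid: 41,750.
Rosa's bid 59,750 is the highest overall, so Rosa wins and pays the second-highest bid, 41,750.
Payoff = value − price = 52,750 − 41,750 = 11,000.

Payoff = 11,000.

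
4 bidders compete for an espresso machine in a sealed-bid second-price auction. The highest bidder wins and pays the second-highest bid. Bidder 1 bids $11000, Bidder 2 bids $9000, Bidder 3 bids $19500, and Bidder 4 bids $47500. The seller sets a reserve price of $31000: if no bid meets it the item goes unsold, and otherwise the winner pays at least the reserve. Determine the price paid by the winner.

Sorted high to low: Bidder 4 $47500 > Bidder 3 $19500 > Bidder 1 $11000 > Bidder 2 $9000.
Bidder 4 has the highest bid, so Bidder 4 wins.
The second-highest bid is $19500, but the reserve $31000 is higher, so the price is the reserve.

The winner pays $31000.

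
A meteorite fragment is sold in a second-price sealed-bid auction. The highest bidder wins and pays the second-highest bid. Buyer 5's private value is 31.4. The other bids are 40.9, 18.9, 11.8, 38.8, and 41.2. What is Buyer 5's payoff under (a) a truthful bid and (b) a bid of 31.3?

Truthful: 0.0; alternative: 0.0.

The highest competing bid is 41.2.
Bidding truthfully at 31.4: the top bid is 41.2 (a rival), so Buyer 5 loses. Payoff = 0.0.
Bidding 31.3: the top bid is 41.2 (a rival), so Buyer 5 loses. Payoff = 0.0.
The bid only affects whether you win, not the price — here both bids land on the same side of the top rival bid, so the deviation is payoff-neutral.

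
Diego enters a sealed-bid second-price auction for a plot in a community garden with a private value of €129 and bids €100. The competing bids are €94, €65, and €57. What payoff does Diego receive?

Highest competing bid: €94.
Diego's bid €100 is the highest overall, so Diego wins and pays the second-highest bid, €94.
Payoff = value − price = €129 − €94 = €35.

Diego's payoff: €35.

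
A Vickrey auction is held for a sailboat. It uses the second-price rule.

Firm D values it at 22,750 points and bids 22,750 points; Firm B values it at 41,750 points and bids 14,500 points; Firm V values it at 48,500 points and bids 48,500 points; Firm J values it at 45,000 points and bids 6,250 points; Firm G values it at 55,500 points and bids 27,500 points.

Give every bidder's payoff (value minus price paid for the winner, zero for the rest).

Ranking the bids: Firm V 48,500 points > Firm G 27,500 points > Firm D 22,750 points > Firm B 14,500 points > Firm J 6,250 points.
Firm V has the top bid and wins; the price is the second-highest bid, 27,500 points.
Firm V's payoff = 48,500 points − 27,500 points = 21,000 points. All other bidders lose, so their payoff is 0.

Payoffs: Firm D 0 points, Firm B 0 points, Firm V 21,000 points, Firm J 0 points, Firm G 0 points.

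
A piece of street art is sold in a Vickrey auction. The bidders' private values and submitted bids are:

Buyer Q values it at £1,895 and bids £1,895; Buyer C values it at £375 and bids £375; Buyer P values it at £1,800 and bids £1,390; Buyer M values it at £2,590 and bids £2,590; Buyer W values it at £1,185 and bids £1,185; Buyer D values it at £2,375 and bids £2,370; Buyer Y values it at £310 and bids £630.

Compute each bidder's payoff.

Bids in descending order: Buyer M £2,590, then Buyer D £2,370, then Buyer Q £1,895, then Buyer P £1,390, then Buyer W £1,185, then Buyer Y £630, then Buyer C £375.
Buyer M has the top bid and wins; the price is the second-highest bid, £2,370.
Buyer M's payoff = £2,590 − £2,370 = £220. All other bidders lose, so their payoff is 0.

Payoffs: Buyer Q £0, Buyer C £0, Buyer P £0, Buyer M £220, Buyer W £0, Buyer D £0, Buyer Y £0.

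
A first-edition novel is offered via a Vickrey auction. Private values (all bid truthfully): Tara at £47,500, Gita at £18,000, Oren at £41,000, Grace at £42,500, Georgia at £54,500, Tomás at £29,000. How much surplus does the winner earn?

Winner's surplus: £7,000.

Ranking the bids: Georgia £54,500, then Tara £47,500, then Grace £42,500, then Oren £41,000, then Tomás £29,000, then Gita £18,000.
Georgia wins with the top bid and pays the second-highest, £47,500.
Surplus = £54,500 − £47,500 = £7,000.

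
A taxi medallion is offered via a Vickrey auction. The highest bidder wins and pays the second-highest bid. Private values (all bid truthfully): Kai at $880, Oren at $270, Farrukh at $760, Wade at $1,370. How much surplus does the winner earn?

$490

Bids in descending order: Wade $1,370; Kai $880; Farrukh $760; Oren $270.
Wade wins with the top bid and pays the second-highest, $880.
Surplus = $1,370 − $880 = $490.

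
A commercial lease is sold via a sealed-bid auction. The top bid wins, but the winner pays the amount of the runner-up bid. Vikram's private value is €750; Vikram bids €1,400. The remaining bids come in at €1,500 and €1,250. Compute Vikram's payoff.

Highest competing bid: €1,500.
Vikram's bid €1,400 is not the highest, so Vikram loses, pays nothing, and earns zero payoff.

€0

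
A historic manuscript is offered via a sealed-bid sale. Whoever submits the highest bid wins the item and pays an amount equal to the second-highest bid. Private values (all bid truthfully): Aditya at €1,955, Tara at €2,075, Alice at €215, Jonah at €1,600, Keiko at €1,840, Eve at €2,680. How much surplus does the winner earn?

Surplus = €605.

Ranking the bids: Eve €2,680; Tara €2,075; Aditya €1,955; Keiko €1,840; Jonah €1,600; Alice €215.
Eve wins with the top bid and pays the second-highest, €2,075.
Surplus = €2,680 − €2,075 = €605.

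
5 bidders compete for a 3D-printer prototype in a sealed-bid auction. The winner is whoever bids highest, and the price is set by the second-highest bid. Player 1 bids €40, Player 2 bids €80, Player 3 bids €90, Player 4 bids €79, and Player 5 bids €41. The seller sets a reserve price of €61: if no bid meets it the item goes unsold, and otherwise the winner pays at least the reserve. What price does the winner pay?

Sorted high to low: Player 3 €90; Player 2 €80; Player 4 €79; Player 5 €41; Player 1 €40.
Player 3 has the highest bid, so Player 3 wins.
The second-highest bid is €80, which exceeds the reserve, so that sets the price.

€80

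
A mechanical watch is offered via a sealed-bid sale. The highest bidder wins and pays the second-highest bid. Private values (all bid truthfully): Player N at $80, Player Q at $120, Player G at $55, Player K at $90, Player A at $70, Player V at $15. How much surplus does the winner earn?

$30

Ranking the bids: Player Q $120, then Player K $90, then Player N $80, then Player A $70, then Player G $55, then Player V $15.
Player Q wins with the top bid and pays the second-highest, $90.
Surplus = $120 − $90 = $30.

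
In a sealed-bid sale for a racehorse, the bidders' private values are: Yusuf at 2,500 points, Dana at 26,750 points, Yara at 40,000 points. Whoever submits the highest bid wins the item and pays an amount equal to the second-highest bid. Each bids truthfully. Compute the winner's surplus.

Sorted high to low: Yara 40,000 points > Dana 26,750 points > Yusuf 2,500 points.
Yara wins with the top bid and pays the second-highest, 26,750 points.
Surplus = 40,000 points − 26,750 points = 13,250 points.

13,250 points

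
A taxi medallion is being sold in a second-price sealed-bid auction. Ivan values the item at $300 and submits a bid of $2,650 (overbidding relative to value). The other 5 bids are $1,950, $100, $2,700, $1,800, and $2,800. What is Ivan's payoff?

Ivan's payoff: $0.

Highest competing bid: $2,800.
Ivan's bid $2,650 is not the highest, so Ivan loses, pays nothing, and earns zero payoff.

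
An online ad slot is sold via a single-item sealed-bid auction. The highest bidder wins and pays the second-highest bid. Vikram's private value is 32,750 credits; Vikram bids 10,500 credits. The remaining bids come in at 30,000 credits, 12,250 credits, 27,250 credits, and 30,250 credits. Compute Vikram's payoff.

Vikram's payoff: 0 credits.

Highest competing bid: 30,250 credits.
Vikram's bid 10,500 credits is not the highest, so Vikram loses, pays nothing, and earns zero payoff.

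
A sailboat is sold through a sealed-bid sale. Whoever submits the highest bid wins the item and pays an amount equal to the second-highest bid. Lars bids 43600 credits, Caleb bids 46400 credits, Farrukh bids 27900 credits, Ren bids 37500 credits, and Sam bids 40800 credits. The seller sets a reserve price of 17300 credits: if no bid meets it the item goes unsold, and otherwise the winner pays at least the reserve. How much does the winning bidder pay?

Price paid: 43600 credits.

Ranking the bids: Caleb 46400 credits > Lars 43600 credits > Sam 40800 credits > Ren 37500 credits > Farrukh 27900 credits.
Caleb has the highest bid, so Caleb wins.
The second-highest bid is 43600 credits, which exceeds the reserve, so that sets the price.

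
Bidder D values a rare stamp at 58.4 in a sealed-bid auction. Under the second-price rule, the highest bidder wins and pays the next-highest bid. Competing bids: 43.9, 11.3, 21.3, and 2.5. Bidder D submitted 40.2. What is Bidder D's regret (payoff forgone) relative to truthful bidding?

The highest competing bid is 43.9.
Bidding truthfully at 58.4: Bidder D has the top bid, wins, and pays the second-highest bid 43.9. Payoff = 58.4 − 43.9 = 14.5.
Bidding 40.2: the top bid is 43.9 (a rival), so Bidder D loses. Payoff = 0.0.
Regret = truthful payoff − actual payoff = 14.5 − 0.0 = 14.5.
This is the dominant-strategy logic: truthful bidding weakly beats any alternative.

14.5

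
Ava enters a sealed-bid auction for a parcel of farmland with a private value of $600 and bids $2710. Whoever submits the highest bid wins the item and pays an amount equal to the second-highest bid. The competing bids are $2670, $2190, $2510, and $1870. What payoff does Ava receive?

Highest competing bid: $2670.
Ava's bid $2710 is the highest overall, so Ava wins and pays the second-highest bid, $2670.
Payoff = value − price = $600 − $2670 = -$2070.

Ava's payoff: -$2070.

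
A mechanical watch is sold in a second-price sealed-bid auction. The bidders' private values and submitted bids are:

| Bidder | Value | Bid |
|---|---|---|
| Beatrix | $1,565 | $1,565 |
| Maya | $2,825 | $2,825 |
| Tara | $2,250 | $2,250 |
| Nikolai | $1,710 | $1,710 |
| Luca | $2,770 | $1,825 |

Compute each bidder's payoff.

Payoffs: Beatrix $0, Maya $575, Tara $0, Nikolai $0, Luca $0.

Bids in descending order: Maya $2,825 > Tara $2,250 > Luca $1,825 > Nikolai $1,710 > Beatrix $1,565.
Maya has the top bid and wins; the price is the second-highest bid, $2,250.
Maya's payoff = $2,825 − $2,250 = $575. All other bidders lose, so their payoff is 0.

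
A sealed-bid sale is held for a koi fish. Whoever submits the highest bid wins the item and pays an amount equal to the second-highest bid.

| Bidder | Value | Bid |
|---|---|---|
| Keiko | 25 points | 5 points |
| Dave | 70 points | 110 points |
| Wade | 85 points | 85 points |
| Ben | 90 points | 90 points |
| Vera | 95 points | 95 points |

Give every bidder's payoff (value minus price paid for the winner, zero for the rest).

Payoffs: Keiko 0 points, Dave -25 points, Wade 0 points, Ben 0 points, Vera 0 points.

Ranking the bids: Dave 110 points > Vera 95 points > Ben 90 points > Wade 85 points > Keiko 5 points.
Dave has the top bid and wins; the price is the second-highest bid, 95 points.
Dave's payoff = 70 points − 95 points = -25 points. All other bidders lose, so their payoff is 0.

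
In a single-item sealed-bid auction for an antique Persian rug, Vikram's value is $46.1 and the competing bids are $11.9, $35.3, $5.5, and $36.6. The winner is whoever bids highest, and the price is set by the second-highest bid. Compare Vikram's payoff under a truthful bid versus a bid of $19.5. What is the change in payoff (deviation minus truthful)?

-$9.5

The highest competing bid is $36.6.
Bidding truthfully at $46.1: Vikram has the top bid, wins, and pays the second-highest bid $36.6. Payoff = $46.1 − $36.6 = $9.5.
Bidding $19.5: the top bid is $36.6 (a rival), so Vikram loses. Payoff = $0.0.
Change = $0.0 − $9.5 = -$9.5.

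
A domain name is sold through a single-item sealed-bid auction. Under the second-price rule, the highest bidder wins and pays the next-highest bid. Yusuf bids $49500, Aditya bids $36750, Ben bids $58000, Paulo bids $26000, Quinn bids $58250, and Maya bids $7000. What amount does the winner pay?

Ordered from highest: Quinn $58250; Ben $58000; Yusuf $49500; Aditya $36750; Paulo $26000; Maya $7000.
Quinn has the highest bid, so Quinn wins.
The second-highest bid is $58000, so that is what Quinn pays.

Price paid: $58000.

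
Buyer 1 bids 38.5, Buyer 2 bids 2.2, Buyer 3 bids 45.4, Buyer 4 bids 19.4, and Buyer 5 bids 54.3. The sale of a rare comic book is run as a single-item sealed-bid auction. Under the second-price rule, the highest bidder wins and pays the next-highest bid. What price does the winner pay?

The winner pays 45.4.

Ranking the bids: Buyer 5 54.3 > Buyer 3 45.4 > Buyer 1 38.5 > Buyer 4 19.4 > Buyer 2 2.2.
Buyer 5 has the highest bid, so Buyer 5 wins.
The second-highest bid is 45.4, so that is what Buyer 5 pays.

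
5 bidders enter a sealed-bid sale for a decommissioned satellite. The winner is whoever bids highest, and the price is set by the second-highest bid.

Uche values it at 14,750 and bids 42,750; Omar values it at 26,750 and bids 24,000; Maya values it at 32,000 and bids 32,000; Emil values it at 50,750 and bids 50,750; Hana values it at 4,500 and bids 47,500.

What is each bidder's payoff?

Ranking the bids: Emil 50,750 > Hana 47,500 > Uche 42,750 > Maya 32,000 > Omar 24,000.
Emil has the top bid and wins; the price is the second-highest bid, 47,500.
Emil's payoff = 50,750 − 47,500 = 3,250. All other bidders lose, so their payoff is 0.

Uche 0, Omar 0, Maya 0, Emil 3,250, Hana 0.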